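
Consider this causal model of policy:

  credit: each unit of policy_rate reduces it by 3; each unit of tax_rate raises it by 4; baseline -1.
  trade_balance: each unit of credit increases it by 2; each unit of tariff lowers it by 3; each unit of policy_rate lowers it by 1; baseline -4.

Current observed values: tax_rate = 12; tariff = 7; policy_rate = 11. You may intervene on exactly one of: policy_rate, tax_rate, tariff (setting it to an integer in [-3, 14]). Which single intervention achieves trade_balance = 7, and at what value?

Intervening on policy_rate: trade_balance = -7*policy_rate + 69. Reaching 7 requires policy_rate = 62/7, not an integer.
Intervening on tax_rate: trade_balance = 8*tax_rate - 104. Reaching 7 requires tax_rate = 111/8, not an integer.
Intervening on tariff: with other inputs at their observed values, trade_balance = -3*tariff + 13. Solving for 7 gives tariff = 2, within [-3, 14].

set tariff = 2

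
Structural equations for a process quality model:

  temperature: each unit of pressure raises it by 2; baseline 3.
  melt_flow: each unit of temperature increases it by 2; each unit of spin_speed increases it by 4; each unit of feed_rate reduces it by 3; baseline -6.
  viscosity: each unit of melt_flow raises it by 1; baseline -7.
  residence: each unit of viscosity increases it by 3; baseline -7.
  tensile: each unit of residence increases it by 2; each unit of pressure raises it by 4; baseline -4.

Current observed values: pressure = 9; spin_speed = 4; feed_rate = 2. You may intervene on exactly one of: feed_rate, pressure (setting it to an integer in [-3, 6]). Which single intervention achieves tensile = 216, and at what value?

Intervening on feed_rate: with other inputs at their observed values, tensile = -18*feed_rate + 288. Solving for 216 gives feed_rate = 4, within [-3, 6].
Intervening on pressure: tensile = 28*pressure. Reaching 216 requires pressure = 54/7, not an integer.

set feed_rate = 4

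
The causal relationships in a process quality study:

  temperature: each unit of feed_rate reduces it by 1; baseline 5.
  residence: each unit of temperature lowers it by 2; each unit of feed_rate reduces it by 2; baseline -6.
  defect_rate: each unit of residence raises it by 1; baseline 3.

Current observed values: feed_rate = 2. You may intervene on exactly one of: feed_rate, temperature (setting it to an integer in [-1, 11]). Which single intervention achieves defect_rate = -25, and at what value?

set temperature = 9

Intervening on feed_rate: the paths from feed_rate to defect_rate cancel (net effect zero), leaving defect_rate = -13; -25 is unreachable this way.
Intervening on temperature: with other inputs at their observed values, defect_rate = -2*temperature - 7. Solving for -25 gives temperature = 9, within [-1, 11].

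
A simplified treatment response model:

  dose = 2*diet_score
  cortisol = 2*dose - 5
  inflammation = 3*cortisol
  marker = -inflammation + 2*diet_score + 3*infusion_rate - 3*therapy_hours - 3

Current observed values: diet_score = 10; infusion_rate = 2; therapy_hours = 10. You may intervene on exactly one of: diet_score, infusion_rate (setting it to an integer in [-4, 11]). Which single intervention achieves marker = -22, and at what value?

set diet_score = 1

Intervening on diet_score: with other inputs at their observed values, marker = -10*diet_score - 12. Solving for -22 gives diet_score = 1, within [-4, 11].
Intervening on infusion_rate: marker = 3*infusion_rate - 118. Reaching -22 requires infusion_rate = 32, outside [-4, 11].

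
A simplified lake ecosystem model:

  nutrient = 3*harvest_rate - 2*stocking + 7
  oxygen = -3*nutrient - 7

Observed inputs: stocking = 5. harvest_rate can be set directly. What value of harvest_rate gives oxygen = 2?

harvest_rate = 0

Substituting into the nutrient equation gives nutrient = 3*harvest_rate - 3.
So oxygen = -9*harvest_rate + 2.
Solve -9*harvest_rate + 2 = 2: harvest_rate = (2 - 2) / -9 = 0.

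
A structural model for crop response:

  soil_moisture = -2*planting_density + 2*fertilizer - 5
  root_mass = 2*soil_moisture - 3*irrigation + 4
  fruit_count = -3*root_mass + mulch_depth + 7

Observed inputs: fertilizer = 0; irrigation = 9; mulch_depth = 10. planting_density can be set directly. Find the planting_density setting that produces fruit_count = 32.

planting_density = -7

Substituting into the soil_moisture equation gives soil_moisture = -2*planting_density - 5.
Substituting into the root_mass equation gives root_mass = -4*planting_density - 33.
Substituting into the fruit_count equation gives fruit_count = 12*planting_density + 116.
Solve 12*planting_density + 116 = 32: planting_density = (32 - 116) / 12 = -7.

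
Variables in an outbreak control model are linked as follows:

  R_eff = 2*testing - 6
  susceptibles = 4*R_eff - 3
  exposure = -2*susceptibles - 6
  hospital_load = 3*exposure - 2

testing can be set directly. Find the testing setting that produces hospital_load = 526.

testing = -8

Substituting into the susceptibles equation gives susceptibles = 8*testing - 27.
Substituting into the exposure equation gives exposure = -16*testing + 48.
Substituting into the hospital_load equation gives hospital_load = -48*testing + 142.
Solve -48*testing + 142 = 526: testing = (526 - 142) / -48 = -8.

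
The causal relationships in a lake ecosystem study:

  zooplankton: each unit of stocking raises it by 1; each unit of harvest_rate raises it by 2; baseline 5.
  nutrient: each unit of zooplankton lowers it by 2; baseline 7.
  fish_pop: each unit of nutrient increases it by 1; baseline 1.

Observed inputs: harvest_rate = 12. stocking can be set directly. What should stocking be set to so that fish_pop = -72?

Substituting into the zooplankton equation gives zooplankton = stocking + 29.
Substituting into the nutrient equation gives nutrient = -2*stocking - 51.
Substituting into the fish_pop equation gives fish_pop = -2*stocking - 50.
Solve -2*stocking - 50 = -72: stocking = (-72 + 50) / -2 = 11.

stocking = 11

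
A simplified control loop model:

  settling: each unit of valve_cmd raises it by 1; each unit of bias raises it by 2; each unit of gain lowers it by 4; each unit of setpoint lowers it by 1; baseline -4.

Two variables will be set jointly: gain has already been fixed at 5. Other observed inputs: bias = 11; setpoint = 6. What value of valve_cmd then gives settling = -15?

valve_cmd = -7

With gain held at 5:
Substituting into the settling equation gives settling = valve_cmd - 8.
Solve valve_cmd - 8 = -15: valve_cmd = (-15 + 8) / 1 = -7.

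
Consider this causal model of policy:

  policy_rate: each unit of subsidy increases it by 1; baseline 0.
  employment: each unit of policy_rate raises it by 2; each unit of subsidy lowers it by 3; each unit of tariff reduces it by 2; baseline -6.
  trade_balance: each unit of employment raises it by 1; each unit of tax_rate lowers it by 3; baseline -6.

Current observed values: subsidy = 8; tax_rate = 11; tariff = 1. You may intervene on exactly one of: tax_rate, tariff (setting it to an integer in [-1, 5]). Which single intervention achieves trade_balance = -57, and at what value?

Intervening on tax_rate: trade_balance = -3*tax_rate - 22. Reaching -57 requires tax_rate = 35/3, not an integer.
Intervening on tariff: with other inputs at their observed values, trade_balance = -2*tariff - 53. Solving for -57 gives tariff = 2, within [-1, 5].

set tariff = 2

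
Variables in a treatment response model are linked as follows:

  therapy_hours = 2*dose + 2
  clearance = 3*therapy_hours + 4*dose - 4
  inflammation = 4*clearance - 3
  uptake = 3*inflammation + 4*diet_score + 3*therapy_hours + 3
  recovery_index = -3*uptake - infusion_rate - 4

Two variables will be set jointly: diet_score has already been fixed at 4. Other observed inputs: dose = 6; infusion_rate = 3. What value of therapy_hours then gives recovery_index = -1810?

With diet_score held at 4:
Intervening on therapy_hours fixes its value directly, overriding its dependence on dose.
Substituting into the clearance equation gives clearance = 3*therapy_hours + 20.
Substituting into the inflammation equation gives inflammation = 12*therapy_hours + 77.
Substituting into the uptake equation gives uptake = 39*therapy_hours + 250.
Substituting into the recovery_index equation gives recovery_index = -117*therapy_hours - 757.
Solve -117*therapy_hours - 757 = -1810: therapy_hours = (-1810 + 757) / -117 = 9.

therapy_hours = 9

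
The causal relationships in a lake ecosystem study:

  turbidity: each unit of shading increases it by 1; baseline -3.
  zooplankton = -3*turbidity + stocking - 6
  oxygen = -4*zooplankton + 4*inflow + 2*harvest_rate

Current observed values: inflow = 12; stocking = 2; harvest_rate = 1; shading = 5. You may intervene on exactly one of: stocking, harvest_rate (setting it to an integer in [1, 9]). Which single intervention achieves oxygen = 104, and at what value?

Intervening on stocking: oxygen = -4*stocking + 98. Reaching 104 requires stocking = -3/2, not an integer.
Intervening on harvest_rate: with other inputs at their observed values, oxygen = 2*harvest_rate + 88. Solving for 104 gives harvest_rate = 8, within [1, 9].

set harvest_rate = 8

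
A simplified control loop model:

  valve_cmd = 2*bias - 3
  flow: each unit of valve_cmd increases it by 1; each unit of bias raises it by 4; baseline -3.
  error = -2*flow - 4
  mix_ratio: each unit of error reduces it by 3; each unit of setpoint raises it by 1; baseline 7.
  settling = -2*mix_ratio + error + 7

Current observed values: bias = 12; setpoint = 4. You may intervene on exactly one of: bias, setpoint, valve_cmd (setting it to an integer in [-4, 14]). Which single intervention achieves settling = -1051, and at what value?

set bias = 13

Intervening on bias: with other inputs at their observed values, settling = -84*bias + 41. Solving for -1051 gives bias = 13, within [-4, 14].
Intervening on setpoint: settling = -2*setpoint - 959. Reaching -1051 requires setpoint = 46, outside [-4, 14].
Intervening on valve_cmd: settling = -14*valve_cmd - 673. Reaching -1051 requires valve_cmd = 27, outside [-4, 14].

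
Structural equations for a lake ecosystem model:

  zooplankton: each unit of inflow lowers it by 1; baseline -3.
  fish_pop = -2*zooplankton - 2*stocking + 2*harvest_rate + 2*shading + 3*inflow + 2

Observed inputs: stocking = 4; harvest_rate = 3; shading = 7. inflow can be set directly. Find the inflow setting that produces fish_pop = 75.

Substituting into the fish_pop equation gives fish_pop = 5*inflow + 20.
Solve 5*inflow + 20 = 75: inflow = (75 - 20) / 5 = 11.

inflow = 11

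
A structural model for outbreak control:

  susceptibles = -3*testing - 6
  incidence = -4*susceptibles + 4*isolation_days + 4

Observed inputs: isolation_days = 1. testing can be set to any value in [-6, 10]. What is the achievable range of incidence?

-40 to 152

Substituting into the incidence equation gives incidence = 12*testing + 32.
Linear in testing, so extremes are at the endpoints: testing = -6 gives incidence = -40; testing = 10 gives incidence = 152.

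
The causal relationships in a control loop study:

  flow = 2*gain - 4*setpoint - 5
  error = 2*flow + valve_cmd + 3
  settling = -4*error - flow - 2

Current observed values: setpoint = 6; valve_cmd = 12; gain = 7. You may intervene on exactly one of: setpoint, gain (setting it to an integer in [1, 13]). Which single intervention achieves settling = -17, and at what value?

set gain = 12

Intervening on setpoint: settling = 36*setpoint - 143. Reaching -17 requires setpoint = 7/2, not an integer.
Intervening on gain: with other inputs at their observed values, settling = -18*gain + 199. Solving for -17 gives gain = 12, within [1, 13].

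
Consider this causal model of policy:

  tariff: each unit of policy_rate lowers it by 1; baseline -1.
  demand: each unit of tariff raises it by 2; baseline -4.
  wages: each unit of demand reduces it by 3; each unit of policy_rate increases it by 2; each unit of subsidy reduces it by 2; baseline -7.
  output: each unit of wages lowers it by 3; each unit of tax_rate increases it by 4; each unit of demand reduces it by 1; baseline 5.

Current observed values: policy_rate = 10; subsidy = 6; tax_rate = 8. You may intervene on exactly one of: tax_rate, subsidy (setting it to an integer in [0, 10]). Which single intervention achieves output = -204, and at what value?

Intervening on tax_rate: output = 4*tax_rate - 206. Reaching -204 requires tax_rate = 1/2, not an integer.
Intervening on subsidy: with other inputs at their observed values, output = 6*subsidy - 210. Solving for -204 gives subsidy = 1, within [0, 10].

set subsidy = 1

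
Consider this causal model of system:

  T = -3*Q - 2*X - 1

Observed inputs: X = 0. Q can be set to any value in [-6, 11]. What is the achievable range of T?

-34 to 17

Substituting into the T equation gives T = -3*Q - 1.
Linear in Q, so extremes are at the endpoints: Q = -6 gives T = 17; Q = 11 gives T = -34.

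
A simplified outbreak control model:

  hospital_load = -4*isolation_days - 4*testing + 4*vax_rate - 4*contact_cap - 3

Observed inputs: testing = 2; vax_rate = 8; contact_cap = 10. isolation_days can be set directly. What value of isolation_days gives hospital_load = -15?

isolation_days = -1

Substituting into the hospital_load equation gives hospital_load = -4*isolation_days - 19.
Solve -4*isolation_days - 19 = -15: isolation_days = (-15 + 19) / -4 = -1.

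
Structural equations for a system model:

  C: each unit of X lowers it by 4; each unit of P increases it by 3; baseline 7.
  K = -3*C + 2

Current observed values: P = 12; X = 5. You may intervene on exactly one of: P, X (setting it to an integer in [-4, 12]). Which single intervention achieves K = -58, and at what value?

set P = 11

Intervening on P: with other inputs at their observed values, K = -9*P + 41. Solving for -58 gives P = 11, within [-4, 12].
Intervening on X: K = 12*X - 127. Reaching -58 requires X = 23/4, not an integer.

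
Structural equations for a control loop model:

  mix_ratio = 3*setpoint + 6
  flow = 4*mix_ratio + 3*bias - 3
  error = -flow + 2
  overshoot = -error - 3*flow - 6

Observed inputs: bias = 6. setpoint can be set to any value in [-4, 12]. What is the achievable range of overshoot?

-374 to 10

Substituting into the flow equation gives flow = 12*setpoint + 39.
Substituting into the error equation gives error = -12*setpoint - 37.
Substituting into the overshoot equation gives overshoot = -24*setpoint - 86.
Linear in setpoint, so extremes are at the endpoints: setpoint = -4 gives overshoot = 10; setpoint = 12 gives overshoot = -374.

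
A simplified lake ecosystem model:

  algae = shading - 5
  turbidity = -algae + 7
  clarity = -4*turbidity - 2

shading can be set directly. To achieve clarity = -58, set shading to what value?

shading = -2

Substituting into the turbidity equation gives turbidity = -shading + 12.
This gives clarity = 4*shading - 50.
Solve 4*shading - 50 = -58: shading = (-58 + 50) / 4 = -2.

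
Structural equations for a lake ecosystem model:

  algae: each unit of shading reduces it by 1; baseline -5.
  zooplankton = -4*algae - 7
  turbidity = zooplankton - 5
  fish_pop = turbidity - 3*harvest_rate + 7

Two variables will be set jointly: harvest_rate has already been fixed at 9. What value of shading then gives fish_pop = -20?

With harvest_rate held at 9:
Substituting into the zooplankton equation gives zooplankton = 4*shading + 13.
This gives turbidity = 4*shading + 8.
This gives fish_pop = 4*shading - 12.
Solve 4*shading - 12 = -20: shading = (-20 + 12) / 4 = -2.

shading = -2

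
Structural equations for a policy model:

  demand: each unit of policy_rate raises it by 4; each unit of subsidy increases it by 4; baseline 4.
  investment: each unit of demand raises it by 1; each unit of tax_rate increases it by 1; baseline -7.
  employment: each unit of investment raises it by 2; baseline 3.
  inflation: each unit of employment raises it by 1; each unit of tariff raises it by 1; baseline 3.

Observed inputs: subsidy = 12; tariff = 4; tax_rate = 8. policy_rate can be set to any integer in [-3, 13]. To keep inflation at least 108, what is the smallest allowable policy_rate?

policy_rate = -1

Substituting into the demand equation gives demand = 4*policy_rate + 52.
Substituting into the investment equation gives investment = 4*policy_rate + 53.
Substituting into the employment equation gives employment = 8*policy_rate + 109.
Substituting into the inflation equation gives inflation = 8*policy_rate + 116.
Require 8*policy_rate + 116 ≥ 108, so policy_rate ≥ -1.
The smallest integer in [-3, 13] satisfying this is -1.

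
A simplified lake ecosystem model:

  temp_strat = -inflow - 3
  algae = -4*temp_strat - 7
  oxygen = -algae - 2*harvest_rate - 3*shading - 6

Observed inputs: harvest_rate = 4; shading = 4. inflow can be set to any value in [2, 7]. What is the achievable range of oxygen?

Substituting into the algae equation gives algae = 4*inflow + 5.
oxygen becomes -4*inflow - 31.
Linear in inflow, so extremes are at the endpoints: inflow = 2 gives oxygen = -39; inflow = 7 gives oxygen = -59.

-59 to -39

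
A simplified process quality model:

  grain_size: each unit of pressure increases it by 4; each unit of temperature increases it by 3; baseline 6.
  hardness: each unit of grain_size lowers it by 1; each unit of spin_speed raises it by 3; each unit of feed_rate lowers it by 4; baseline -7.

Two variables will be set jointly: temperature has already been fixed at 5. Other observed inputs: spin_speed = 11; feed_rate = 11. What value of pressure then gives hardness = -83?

With temperature held at 5:
Substituting into the grain_size equation gives grain_size = 4*pressure + 21.
Substituting into the hardness equation gives hardness = -4*pressure - 39.
Solve -4*pressure - 39 = -83: pressure = (-83 + 39) / -4 = 11.

pressure = 11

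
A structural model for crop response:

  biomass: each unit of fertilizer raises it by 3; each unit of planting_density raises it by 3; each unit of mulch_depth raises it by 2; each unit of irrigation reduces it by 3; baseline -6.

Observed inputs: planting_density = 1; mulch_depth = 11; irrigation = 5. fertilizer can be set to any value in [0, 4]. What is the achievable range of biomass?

4 to 16

Substituting into the biomass equation gives biomass = 3*fertilizer + 4.
Linear in fertilizer, so extremes are at the endpoints: fertilizer = 0 gives biomass = 4; fertilizer = 4 gives biomass = 16.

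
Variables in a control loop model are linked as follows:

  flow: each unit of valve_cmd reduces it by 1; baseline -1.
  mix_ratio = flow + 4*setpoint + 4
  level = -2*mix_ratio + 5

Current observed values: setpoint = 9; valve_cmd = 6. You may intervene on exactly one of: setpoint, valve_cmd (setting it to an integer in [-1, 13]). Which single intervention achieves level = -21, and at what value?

Intervening on setpoint: with other inputs at their observed values, level = -8*setpoint + 11. Solving for -21 gives setpoint = 4, within [-1, 13].
Intervening on valve_cmd: level = 2*valve_cmd - 73. Reaching -21 requires valve_cmd = 26, outside [-1, 13].

set setpoint = 4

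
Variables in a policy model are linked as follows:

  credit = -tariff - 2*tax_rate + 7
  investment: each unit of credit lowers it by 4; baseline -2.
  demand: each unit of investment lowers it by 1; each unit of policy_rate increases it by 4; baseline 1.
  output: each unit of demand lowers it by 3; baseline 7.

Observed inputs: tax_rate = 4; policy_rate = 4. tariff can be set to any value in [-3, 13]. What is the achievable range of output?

Substituting into the credit equation gives credit = -tariff - 1.
This gives investment = 4*tariff + 2.
demand becomes -4*tariff + 15.
Substituting into the output equation gives output = 12*tariff - 38.
Linear in tariff, so extremes are at the endpoints: tariff = -3 gives output = -74; tariff = 13 gives output = 118.

-74 to 118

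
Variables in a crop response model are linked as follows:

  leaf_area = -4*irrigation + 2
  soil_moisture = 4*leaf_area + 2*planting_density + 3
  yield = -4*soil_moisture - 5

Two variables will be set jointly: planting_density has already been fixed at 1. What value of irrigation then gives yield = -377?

With planting_density held at 1:
Substituting into the soil_moisture equation gives soil_moisture = -16*irrigation + 13.
Substituting into the yield equation gives yield = 64*irrigation - 57.
Solve 64*irrigation - 57 = -377: irrigation = (-377 + 57) / 64 = -5.

irrigation = -5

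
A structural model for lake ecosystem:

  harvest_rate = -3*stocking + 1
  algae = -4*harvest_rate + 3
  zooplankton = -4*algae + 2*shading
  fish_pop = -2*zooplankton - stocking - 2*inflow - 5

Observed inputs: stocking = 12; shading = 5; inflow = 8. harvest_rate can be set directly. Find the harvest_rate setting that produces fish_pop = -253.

Intervening on harvest_rate fixes its value directly, overriding its dependence on stocking.
Substituting into the zooplankton equation gives zooplankton = 16*harvest_rate - 2.
fish_pop becomes -32*harvest_rate - 29.
Solve -32*harvest_rate - 29 = -253: harvest_rate = (-253 + 29) / -32 = 7.

harvest_rate = 7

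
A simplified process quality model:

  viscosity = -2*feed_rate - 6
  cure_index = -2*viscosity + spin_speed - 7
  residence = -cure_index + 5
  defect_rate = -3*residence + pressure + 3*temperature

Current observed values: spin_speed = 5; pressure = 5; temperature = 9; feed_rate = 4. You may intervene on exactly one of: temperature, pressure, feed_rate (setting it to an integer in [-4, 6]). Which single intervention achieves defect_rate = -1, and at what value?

set feed_rate = -4

Intervening on temperature: defect_rate = 3*temperature + 68. Reaching -1 requires temperature = -23, outside [-4, 6].
Intervening on pressure: defect_rate = pressure + 90. Reaching -1 requires pressure = -91, outside [-4, 6].
Intervening on feed_rate: with other inputs at their observed values, defect_rate = 12*feed_rate + 47. Solving for -1 gives feed_rate = -4, within [-4, 6].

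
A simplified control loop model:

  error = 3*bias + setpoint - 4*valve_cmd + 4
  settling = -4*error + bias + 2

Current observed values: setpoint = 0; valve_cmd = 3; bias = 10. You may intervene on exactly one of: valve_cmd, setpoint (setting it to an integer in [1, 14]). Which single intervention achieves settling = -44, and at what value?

Intervening on valve_cmd: with other inputs at their observed values, settling = 16*valve_cmd - 124. Solving for -44 gives valve_cmd = 5, within [1, 14].
Intervening on setpoint: settling = -4*setpoint - 76. Reaching -44 requires setpoint = -8, outside [1, 14].

set valve_cmd = 5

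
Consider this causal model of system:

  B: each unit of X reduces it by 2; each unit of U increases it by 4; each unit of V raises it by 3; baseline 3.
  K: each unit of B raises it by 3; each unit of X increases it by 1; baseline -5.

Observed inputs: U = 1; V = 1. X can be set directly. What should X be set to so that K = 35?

Substituting into the B equation gives B = -2*X + 10.
This gives K = -5*X + 25.
Solve -5*X + 25 = 35: X = (35 - 25) / -5 = -2.

X = -2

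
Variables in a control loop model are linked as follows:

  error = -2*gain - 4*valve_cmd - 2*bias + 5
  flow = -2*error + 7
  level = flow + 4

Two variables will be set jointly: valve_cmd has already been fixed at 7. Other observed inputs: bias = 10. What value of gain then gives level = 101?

With valve_cmd held at 7:
Substituting into the error equation gives error = -2*gain - 43.
Substituting into the flow equation gives flow = 4*gain + 93.
So level = 4*gain + 97.
Solve 4*gain + 97 = 101: gain = (101 - 97) / 4 = 1.

gain = 1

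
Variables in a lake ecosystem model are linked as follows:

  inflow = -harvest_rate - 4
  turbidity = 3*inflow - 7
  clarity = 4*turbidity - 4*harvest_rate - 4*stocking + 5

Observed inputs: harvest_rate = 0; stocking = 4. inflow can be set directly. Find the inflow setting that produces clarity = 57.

inflow = 8

Intervening on inflow fixes its value directly, overriding its dependence on harvest_rate.
Substituting into the clarity equation gives clarity = 12*inflow - 39.
Solve 12*inflow - 39 = 57: inflow = (57 + 39) / 12 = 8.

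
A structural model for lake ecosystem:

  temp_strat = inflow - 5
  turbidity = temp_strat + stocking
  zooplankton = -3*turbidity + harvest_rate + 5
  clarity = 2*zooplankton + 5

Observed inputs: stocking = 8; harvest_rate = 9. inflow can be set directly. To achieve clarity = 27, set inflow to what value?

inflow = -2

Substituting into the turbidity equation gives turbidity = inflow + 3.
So zooplankton = -3*inflow + 5.
clarity becomes -6*inflow + 15.
Solve -6*inflow + 15 = 27: inflow = (27 - 15) / -6 = -2.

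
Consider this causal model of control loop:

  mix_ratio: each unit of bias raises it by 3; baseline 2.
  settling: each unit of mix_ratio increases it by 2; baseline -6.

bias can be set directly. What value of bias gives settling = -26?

Substituting into the settling equation gives settling = 6*bias - 2.
Solve 6*bias - 2 = -26: bias = (-26 + 2) / 6 = -4.

bias = -4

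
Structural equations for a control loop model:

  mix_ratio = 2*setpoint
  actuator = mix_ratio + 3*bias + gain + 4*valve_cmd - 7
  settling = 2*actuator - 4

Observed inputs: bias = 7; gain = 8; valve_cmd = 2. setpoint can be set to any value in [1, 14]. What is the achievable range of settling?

60 to 112

Substituting into the actuator equation gives actuator = 2*setpoint + 30.
Substituting into the settling equation gives settling = 4*setpoint + 56.
Linear in setpoint, so extremes are at the endpoints: setpoint = 1 gives settling = 60; setpoint = 14 gives settling = 112.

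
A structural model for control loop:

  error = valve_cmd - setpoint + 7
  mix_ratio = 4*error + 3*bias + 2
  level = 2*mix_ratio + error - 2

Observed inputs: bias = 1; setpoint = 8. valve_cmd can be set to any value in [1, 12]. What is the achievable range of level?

Substituting into the error equation gives error = valve_cmd - 1.
So mix_ratio = 4*valve_cmd + 1.
Substituting into the level equation gives level = 9*valve_cmd - 1.
Linear in valve_cmd, so extremes are at the endpoints: valve_cmd = 1 gives level = 8; valve_cmd = 12 gives level = 107.

8 to 107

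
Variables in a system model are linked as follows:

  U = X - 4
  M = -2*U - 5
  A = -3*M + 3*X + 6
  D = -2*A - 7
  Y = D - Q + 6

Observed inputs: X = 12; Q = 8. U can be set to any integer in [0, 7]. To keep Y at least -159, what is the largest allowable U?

Intervening on U fixes its value directly, overriding its dependence on X.
Substituting into the A equation gives A = 6*U + 57.
D becomes -12*U - 121.
Substituting into the Y equation gives Y = -12*U - 123.
Require -12*U - 123 ≥ -159, so U ≤ 3.
The largest integer in [0, 7] satisfying this is 3.

U = 3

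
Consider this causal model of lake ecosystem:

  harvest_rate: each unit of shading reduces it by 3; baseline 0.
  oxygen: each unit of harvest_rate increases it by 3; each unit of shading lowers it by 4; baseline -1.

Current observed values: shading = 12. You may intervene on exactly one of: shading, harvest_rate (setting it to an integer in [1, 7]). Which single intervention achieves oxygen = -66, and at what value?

set shading = 5

Intervening on shading: with other inputs at their observed values, oxygen = -13*shading - 1. Solving for -66 gives shading = 5, within [1, 7].
Intervening on harvest_rate: oxygen = 3*harvest_rate - 49. Reaching -66 requires harvest_rate = -17/3, not an integer.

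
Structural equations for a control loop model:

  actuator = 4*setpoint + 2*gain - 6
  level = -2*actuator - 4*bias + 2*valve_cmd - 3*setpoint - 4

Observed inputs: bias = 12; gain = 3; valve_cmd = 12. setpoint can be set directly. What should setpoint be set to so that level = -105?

setpoint = 7

Substituting into the actuator equation gives actuator = 4*setpoint.
So level = -11*setpoint - 28.
Solve -11*setpoint - 28 = -105: setpoint = (-105 + 28) / -11 = 7.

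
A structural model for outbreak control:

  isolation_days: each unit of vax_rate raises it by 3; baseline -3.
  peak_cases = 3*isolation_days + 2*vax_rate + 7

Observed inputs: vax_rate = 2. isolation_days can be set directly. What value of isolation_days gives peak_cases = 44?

isolation_days = 11

Intervening on isolation_days fixes its value directly, overriding its dependence on vax_rate.
Substituting into the peak_cases equation gives peak_cases = 3*isolation_days + 11.
Solve 3*isolation_days + 11 = 44: isolation_days = (44 - 11) / 3 = 11.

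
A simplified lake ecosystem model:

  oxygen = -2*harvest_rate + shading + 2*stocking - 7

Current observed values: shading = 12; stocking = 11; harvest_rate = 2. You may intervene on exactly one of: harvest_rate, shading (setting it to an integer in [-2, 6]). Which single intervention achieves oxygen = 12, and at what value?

set shading = 1

Intervening on harvest_rate: oxygen = -2*harvest_rate + 27. Reaching 12 requires harvest_rate = 15/2, not an integer.
Intervening on shading: with other inputs at their observed values, oxygen = shading + 11. Solving for 12 gives shading = 1, within [-2, 6].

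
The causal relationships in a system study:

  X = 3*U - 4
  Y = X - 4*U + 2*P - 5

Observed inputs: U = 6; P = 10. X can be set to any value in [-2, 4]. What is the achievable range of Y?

-11 to -5

Intervening on X fixes its value directly, overriding its dependence on U.
Substituting into the Y equation gives Y = X - 9.
Linear in X, so extremes are at the endpoints: X = -2 gives Y = -11; X = 4 gives Y = -5.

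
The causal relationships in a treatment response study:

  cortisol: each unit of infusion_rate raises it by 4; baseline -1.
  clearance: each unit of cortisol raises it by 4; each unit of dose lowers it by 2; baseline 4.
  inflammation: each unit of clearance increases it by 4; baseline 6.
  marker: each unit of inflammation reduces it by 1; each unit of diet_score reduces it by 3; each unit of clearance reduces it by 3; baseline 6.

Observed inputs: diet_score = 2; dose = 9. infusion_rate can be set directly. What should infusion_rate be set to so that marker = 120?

Substituting into the clearance equation gives clearance = 16*infusion_rate - 18.
Substituting into the inflammation equation gives inflammation = 64*infusion_rate - 66.
This gives marker = -112*infusion_rate + 120.
Solve -112*infusion_rate + 120 = 120: infusion_rate = (120 - 120) / -112 = 0.

infusion_rate = 0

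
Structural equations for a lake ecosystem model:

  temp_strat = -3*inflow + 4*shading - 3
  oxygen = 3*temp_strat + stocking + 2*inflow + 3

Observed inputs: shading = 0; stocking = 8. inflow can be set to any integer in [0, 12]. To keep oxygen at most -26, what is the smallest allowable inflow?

Substituting into the temp_strat equation gives temp_strat = -3*inflow - 3.
Substituting into the oxygen equation gives oxygen = -7*inflow + 2.
Require -7*inflow + 2 ≤ -26, so inflow ≥ 4.
The smallest integer in [0, 12] satisfying this is 4.

inflow = 4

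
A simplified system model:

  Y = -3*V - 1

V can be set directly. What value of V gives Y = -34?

V = 11

Solve -3*V - 1 = -34: V = (-34 + 1) / -3 = 11.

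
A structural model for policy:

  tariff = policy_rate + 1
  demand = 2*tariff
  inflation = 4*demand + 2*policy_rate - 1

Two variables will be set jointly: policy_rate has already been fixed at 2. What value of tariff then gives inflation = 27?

tariff = 3

With policy_rate held at 2:
Intervening on tariff fixes its value directly, overriding its dependence on policy_rate.
Substituting into the inflation equation gives inflation = 8*tariff + 3.
Solve 8*tariff + 3 = 27: tariff = (27 - 3) / 8 = 3.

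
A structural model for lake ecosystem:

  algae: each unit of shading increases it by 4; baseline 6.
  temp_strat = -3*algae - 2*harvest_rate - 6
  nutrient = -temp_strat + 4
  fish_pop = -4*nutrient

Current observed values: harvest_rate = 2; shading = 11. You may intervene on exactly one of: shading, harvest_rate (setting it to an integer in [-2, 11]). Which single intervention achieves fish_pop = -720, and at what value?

set harvest_rate = 10

Intervening on shading: fish_pop = -48*shading - 128. Reaching -720 requires shading = 37/3, not an integer.
Intervening on harvest_rate: with other inputs at their observed values, fish_pop = -8*harvest_rate - 640. Solving for -720 gives harvest_rate = 10, within [-2, 11].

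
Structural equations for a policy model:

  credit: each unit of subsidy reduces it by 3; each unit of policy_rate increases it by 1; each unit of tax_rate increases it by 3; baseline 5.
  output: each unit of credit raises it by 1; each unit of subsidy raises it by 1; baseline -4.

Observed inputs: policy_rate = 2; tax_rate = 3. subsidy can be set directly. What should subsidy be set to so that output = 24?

subsidy = -6

Substituting into the credit equation gives credit = -3*subsidy + 16.
So output = -2*subsidy + 12.
Solve -2*subsidy + 12 = 24: subsidy = (24 - 12) / -2 = -6.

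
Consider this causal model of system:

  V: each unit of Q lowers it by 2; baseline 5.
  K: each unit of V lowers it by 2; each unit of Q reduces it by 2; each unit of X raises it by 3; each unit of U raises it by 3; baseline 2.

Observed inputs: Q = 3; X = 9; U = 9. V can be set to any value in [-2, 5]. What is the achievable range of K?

40 to 54

Intervening on V fixes its value directly, overriding its dependence on Q.
Substituting into the K equation gives K = -2*V + 50.
Linear in V, so extremes are at the endpoints: V = -2 gives K = 54; V = 5 gives K = 40.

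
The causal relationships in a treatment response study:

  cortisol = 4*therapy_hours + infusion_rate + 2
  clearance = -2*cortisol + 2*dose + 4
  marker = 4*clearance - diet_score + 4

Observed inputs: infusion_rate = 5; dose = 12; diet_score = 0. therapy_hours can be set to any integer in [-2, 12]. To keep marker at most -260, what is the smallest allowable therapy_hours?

Substituting into the cortisol equation gives cortisol = 4*therapy_hours + 7.
clearance becomes -8*therapy_hours + 14.
This gives marker = -32*therapy_hours + 60.
Require -32*therapy_hours + 60 ≤ -260, so therapy_hours ≥ 10.
The smallest integer in [-2, 12] satisfying this is 10.

therapy_hours = 10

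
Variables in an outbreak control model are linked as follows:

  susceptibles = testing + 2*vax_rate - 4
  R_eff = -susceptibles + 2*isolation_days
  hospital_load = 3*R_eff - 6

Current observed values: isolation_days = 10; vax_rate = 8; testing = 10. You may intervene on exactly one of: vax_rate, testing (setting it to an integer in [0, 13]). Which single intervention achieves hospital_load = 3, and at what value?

Intervening on vax_rate: hospital_load = -6*vax_rate + 36. Reaching 3 requires vax_rate = 11/2, not an integer.
Intervening on testing: with other inputs at their observed values, hospital_load = -3*testing + 18. Solving for 3 gives testing = 5, within [0, 13].

set testing = 5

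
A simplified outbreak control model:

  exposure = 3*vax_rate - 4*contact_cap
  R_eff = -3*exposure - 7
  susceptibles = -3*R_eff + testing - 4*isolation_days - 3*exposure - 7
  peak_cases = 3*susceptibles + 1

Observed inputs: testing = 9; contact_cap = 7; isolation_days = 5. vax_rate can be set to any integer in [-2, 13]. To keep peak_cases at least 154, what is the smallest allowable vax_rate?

Substituting into the exposure equation gives exposure = 3*vax_rate - 28.
So R_eff = -9*vax_rate + 77.
This gives susceptibles = 18*vax_rate - 165.
Substituting into the peak_cases equation gives peak_cases = 54*vax_rate - 494.
Require 54*vax_rate - 494 ≥ 154, so vax_rate ≥ 12.
The smallest integer in [-2, 13] satisfying this is 12.

vax_rate = 12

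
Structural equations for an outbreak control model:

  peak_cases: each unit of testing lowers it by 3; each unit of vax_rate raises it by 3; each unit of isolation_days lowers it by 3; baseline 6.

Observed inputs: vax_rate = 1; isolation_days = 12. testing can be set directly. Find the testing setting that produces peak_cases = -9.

Substituting into the peak_cases equation gives peak_cases = -3*testing - 27.
Solve -3*testing - 27 = -9: testing = (-9 + 27) / -3 = -6.

testing = -6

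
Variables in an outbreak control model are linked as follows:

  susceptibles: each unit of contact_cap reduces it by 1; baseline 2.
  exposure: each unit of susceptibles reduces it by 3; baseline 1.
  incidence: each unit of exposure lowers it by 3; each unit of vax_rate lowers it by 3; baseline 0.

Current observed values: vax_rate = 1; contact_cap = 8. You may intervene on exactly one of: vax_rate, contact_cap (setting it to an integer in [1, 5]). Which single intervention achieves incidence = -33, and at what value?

Intervening on vax_rate: incidence = -3*vax_rate - 57. Reaching -33 requires vax_rate = -8, outside [1, 5].
Intervening on contact_cap: with other inputs at their observed values, incidence = -9*contact_cap + 12. Solving for -33 gives contact_cap = 5, within [1, 5].

set contact_cap = 5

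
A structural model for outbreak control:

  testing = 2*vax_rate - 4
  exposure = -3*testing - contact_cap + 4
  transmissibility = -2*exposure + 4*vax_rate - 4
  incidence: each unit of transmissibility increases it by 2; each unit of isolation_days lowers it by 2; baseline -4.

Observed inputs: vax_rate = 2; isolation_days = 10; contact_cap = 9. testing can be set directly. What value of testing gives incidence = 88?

Intervening on testing fixes its value directly, overriding its dependence on vax_rate.
Substituting into the exposure equation gives exposure = -3*testing - 5.
Substituting into the transmissibility equation gives transmissibility = 6*testing + 14.
incidence becomes 12*testing + 4.
Solve 12*testing + 4 = 88: testing = (88 - 4) / 12 = 7.

testing = 7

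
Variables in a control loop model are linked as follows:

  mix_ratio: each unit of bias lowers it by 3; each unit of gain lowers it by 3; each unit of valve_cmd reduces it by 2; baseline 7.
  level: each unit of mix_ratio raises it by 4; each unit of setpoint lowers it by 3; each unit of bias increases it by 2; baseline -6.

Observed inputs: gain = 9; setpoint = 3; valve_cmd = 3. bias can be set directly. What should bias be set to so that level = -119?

bias = 0

Substituting into the mix_ratio equation gives mix_ratio = -3*bias - 26.
So level = -10*bias - 119.
Solve -10*bias - 119 = -119: bias = (-119 + 119) / -10 = 0.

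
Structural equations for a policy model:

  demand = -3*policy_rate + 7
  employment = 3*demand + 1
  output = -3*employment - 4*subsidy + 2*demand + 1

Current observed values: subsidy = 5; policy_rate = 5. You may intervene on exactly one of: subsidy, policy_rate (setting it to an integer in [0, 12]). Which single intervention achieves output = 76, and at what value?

set policy_rate = 7

Intervening on subsidy: output = -4*subsidy + 54. Reaching 76 requires subsidy = -11/2, not an integer.
Intervening on policy_rate: with other inputs at their observed values, output = 21*policy_rate - 71. Solving for 76 gives policy_rate = 7, within [0, 12].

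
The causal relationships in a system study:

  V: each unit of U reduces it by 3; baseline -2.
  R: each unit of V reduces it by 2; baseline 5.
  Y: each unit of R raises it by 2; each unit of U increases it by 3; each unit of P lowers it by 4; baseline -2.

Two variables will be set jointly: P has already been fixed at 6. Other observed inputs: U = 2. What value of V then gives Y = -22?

V = 3

With P held at 6:
Intervening on V fixes its value directly, overriding its dependence on U.
Substituting into the Y equation gives Y = -4*V - 10.
Solve -4*V - 10 = -22: V = (-22 + 10) / -4 = 3.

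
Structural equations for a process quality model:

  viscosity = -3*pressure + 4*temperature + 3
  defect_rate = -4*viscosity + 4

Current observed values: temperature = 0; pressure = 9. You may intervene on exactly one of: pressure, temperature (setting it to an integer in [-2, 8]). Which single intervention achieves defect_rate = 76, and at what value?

Intervening on pressure: with other inputs at their observed values, defect_rate = 12*pressure - 8. Solving for 76 gives pressure = 7, within [-2, 8].
Intervening on temperature: defect_rate = -16*temperature + 100. Reaching 76 requires temperature = 3/2, not an integer.

set pressure = 7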